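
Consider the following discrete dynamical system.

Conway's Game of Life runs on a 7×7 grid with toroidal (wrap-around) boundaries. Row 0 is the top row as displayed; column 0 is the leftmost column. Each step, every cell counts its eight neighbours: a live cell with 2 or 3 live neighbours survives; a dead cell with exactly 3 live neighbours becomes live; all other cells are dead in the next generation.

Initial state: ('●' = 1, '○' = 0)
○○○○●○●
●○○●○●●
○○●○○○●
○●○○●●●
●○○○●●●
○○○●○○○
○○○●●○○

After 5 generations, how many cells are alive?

[0] ○○○○●○●
●○○●○●●
○○●○○○●
○●○○●●●
●○○○●●●
○○○●○○○
○○○●●○○
[1] ●○○○○○●
●○○●●○○
○●●●○○○
○●○●●○○
●○○●○○○
○○○●○○●
○○○●●●○
[2] ●○○○○○●
●○○●●○●
●●○○○○○
●●○○●○○
●○○●○○○
○○●●○●●
●○○●●●○
[3] ○●○○○○○
○○○○○●○
○○●●●●○
○○●○○○●
●○○●○●○
●●●○○●○
●●●●○○○
[4] ●●○○○○○
○○●●○●○
○○●●●●●
○●●○○○●
●○○●●●○
○○○○○○○
○○○●○○●
[5] ●●○●●○●
●○○○○●○
●○○○○○●
○●○○○○○
●●●●●●●
○○○●○●●
●○○○○○○

21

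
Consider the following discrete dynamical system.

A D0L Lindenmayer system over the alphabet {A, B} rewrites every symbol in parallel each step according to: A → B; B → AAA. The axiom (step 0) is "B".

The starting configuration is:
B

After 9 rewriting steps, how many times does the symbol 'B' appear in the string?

0

gen 0: B
gen 1: AAA
gen 2: BBB
gen 3: AAAAAAAAA
gen 4: BBBBBBBBB
gen 5: AAAAAAAAAAAAAAAAAAAAAAAAAAA
gen 6: BBBBBBBBBBBBBBBBBBBBBBBBBBB
gen 7: AAAAAAAAAAAAAAAAAAAAAAAAAAAAAAAAAAAAAAAAAAAAAAAAAAAAAAAAAAAAAAAAAAAAAAAAAAAAAAAAA
gen 8: BBBBBBBBBBBBBBBBBBBBBBBBBBBBBBBBBBBBBBBBBBBBBBBBBBBBBBBBBBBBBBBBBBBBBBBBBBBBBBBBB
gen 9: AAAAAAAAAAAAAAAAAAAAAAAAAAAAAAAAAAAAAAAAAAAAAAAAAAAAAAAAAA…AAAAAAAAAAAAAAAAAAAAAAAAAAAAAAAAAAAAAAAAAAAAAAAAAAAAAAAAAA  (len 243)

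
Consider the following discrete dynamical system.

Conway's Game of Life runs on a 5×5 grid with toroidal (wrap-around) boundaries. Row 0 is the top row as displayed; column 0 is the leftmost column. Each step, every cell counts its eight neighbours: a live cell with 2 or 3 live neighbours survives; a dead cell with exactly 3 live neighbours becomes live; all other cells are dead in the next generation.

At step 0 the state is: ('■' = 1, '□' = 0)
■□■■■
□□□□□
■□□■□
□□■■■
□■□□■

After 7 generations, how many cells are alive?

step 0: ■□■■■
□□□□□
■□□■□
□□■■■
□■□□■
step 1: ■■■■■
■■■□□
□□■■□
□■■□□
□■□□□
step 2: □□□■■
□□□□□
■□□■□
□■□■□
□□□□■
step 3: □□□■■
□□□■□
□□■□■
■□■■□
■□■□■
step 4: ■□■□□
□□■□□
□■■□■
■□■□□
■□■□□
step 5: □□■■□
■□■□□
■□■□□
■□■□■
■□■■■
step 6: ■□□□□
□□■□■
■□■□□
□□■□□
■□□□□
step 7: ■■□□■
■□□■■
□□■□□
□□□□□
□■□□□

8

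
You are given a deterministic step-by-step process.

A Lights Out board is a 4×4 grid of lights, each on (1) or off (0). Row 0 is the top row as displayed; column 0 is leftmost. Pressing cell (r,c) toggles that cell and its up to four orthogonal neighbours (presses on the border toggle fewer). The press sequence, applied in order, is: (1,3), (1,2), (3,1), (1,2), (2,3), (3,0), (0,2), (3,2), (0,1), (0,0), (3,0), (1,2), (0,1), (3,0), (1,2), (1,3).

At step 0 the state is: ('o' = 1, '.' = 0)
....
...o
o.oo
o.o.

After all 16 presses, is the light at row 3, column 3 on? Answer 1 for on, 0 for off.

t=0: ....
...o
o.oo
o.o.
t=1: ...o
..o.
o.o.
o.o.
t=2: ..oo
.o.o
o...
o.o.
t=3: ..oo
.o.o
oo..
.o..
t=4: ...o
..o.
ooo.
.o..
t=5: ...o
..oo
oo.o
.o.o
t=6: ...o
..oo
.o.o
o..o
t=7: .oo.
...o
.o.o
o..o
t=8: .oo.
...o
.ooo
ooo.
t=9: o...
.o.o
.ooo
ooo.
t=10: .o..
oo.o
.ooo
ooo.
t=11: .o..
oo.o
oooo
..o.
t=12: .oo.
o.o.
oo.o
..o.
t=13: o...
ooo.
oo.o
..o.
t=14: o...
ooo.
.o.o
ooo.
t=15: o.o.
o..o
.ooo
ooo.
t=16: o.oo
o.o.
.oo.
ooo.

0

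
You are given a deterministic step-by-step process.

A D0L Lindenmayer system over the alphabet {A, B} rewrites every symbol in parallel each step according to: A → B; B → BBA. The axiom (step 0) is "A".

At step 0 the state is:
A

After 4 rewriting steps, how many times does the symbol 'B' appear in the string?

12

k=0  A
k=1  B
k=2  BBA
k=3  BBABBAB
k=4  BBABBABBBABBABBBA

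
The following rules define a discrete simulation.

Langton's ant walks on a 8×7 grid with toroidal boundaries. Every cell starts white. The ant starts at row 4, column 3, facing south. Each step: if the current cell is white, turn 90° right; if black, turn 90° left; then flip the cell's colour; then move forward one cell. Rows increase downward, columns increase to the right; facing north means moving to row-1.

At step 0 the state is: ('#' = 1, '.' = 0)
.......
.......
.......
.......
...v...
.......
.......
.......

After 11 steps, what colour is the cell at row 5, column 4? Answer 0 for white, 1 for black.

0) .......
.......
.......
.......
...v...
.......
.......
.......
1) .......
.......
.......
.......
..<#...
.......
.......
.......
2) .......
.......
.......
..^....
..##...
.......
.......
.......
3) .......
.......
.......
..#>...
..##...
.......
.......
.......
4) .......
.......
.......
..##...
..#v...
.......
.......
.......
5) .......
.......
.......
..##...
..#.>..
.......
.......
.......
6) .......
.......
.......
..##...
..#.#..
....v..
.......
.......
7) .......
.......
.......
..##...
..#.#..
...<#..
.......
.......
8) .......
.......
.......
..##...
..#^#..
...##..
.......
.......
9) .......
.......
.......
..##...
..##>..
...##..
.......
.......
10) .......
.......
.......
..##^..
..##...
...##..
.......
.......
11) .......
.......
.......
..###>.
..##...
...##..
.......
.......

1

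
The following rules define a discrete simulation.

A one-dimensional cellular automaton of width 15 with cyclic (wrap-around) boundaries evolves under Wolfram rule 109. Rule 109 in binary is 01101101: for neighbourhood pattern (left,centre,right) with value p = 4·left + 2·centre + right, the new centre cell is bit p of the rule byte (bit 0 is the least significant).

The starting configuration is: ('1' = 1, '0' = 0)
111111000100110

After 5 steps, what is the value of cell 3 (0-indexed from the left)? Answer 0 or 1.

1

0) 111111000100110
1) 100001010100111
2) 101101111100100
3) 111111000100100
4) 100001010100100
5) 101101111100100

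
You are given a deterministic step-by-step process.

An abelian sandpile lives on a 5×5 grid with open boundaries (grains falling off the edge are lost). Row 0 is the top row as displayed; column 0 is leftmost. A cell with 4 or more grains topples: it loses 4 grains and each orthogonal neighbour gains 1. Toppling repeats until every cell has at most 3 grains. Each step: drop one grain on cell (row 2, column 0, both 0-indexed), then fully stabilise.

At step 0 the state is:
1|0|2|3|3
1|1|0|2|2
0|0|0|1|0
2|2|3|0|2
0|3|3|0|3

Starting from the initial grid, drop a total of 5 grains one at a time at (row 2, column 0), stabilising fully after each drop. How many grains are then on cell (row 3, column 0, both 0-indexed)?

[0] 1|0|2|3|3
1|1|0|2|2
0|0|0|1|0
2|2|3|0|2
0|3|3|0|3
[1] 1|0|2|3|3
1|1|0|2|2
1|0|0|1|0
2|2|3|0|2
0|3|3|0|3
[2] 1|0|2|3|3
1|1|0|2|2
2|0|0|1|0
2|2|3|0|2
0|3|3|0|3
[3] 1|0|2|3|3
1|1|0|2|2
3|0|0|1|0
2|2|3|0|2
0|3|3|0|3
[4] 1|0|2|3|3
2|1|0|2|2
0|1|0|1|0
3|2|3|0|2
0|3|3|0|3
[5] 1|0|2|3|3
2|1|0|2|2
1|1|0|1|0
3|2|3|0|2
0|3|3|0|3

3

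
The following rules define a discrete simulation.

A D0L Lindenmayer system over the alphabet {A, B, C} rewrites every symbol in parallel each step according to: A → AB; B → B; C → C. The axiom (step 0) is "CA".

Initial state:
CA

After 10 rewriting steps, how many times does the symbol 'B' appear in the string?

[0] CA
[1] CAB
[2] CABB
[3] CABBB
[4] CABBBB
[5] CABBBBB
[6] CABBBBBB
[7] CABBBBBBB
[8] CABBBBBBBB
[9] CABBBBBBBBB
[10] CABBBBBBBBBB

10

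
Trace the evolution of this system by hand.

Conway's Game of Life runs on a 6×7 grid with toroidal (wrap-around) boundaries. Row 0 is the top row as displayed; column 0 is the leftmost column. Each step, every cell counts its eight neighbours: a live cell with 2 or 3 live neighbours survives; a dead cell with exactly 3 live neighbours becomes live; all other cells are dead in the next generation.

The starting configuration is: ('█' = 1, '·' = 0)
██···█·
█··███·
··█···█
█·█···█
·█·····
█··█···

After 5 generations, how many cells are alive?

[0] ██···█·
█··███·
··█···█
█·█···█
·█·····
█··█···
[1] ████·█·
█·████·
··█·█··
█·█···█
·██···█
█·█···█
[2] ·····█·
█····█·
█·█·█··
█·█··██
··██·█·
·····█·
[3] ····██·
·█··██·
█··██··
█·█··█·
·███·█·
·····██
[4] ·······
······█
█·██···
█····█·
████·█·
··██··█
[5] ·······
·······
██·····
█······
█··█·█·
█··██·█

10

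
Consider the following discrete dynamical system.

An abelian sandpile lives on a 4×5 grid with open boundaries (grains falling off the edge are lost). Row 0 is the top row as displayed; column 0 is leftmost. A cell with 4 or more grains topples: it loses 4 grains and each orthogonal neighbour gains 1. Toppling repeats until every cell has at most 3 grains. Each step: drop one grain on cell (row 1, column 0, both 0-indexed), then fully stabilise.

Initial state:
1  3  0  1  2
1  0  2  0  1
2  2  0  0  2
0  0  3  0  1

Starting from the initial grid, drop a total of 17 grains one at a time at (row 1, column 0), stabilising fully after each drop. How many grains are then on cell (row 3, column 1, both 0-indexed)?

step 0: 1  3  0  1  2
1  0  2  0  1
2  2  0  0  2
0  0  3  0  1
step 1: 1  3  0  1  2
2  0  2  0  1
2  2  0  0  2
0  0  3  0  1
step 2: 1  3  0  1  2
3  0  2  0  1
2  2  0  0  2
0  0  3  0  1
step 3: 2  3  0  1  2
0  1  2  0  1
3  2  0  0  2
0  0  3  0  1
step 4: 2  3  0  1  2
1  1  2  0  1
3  2  0  0  2
0  0  3  0  1
step 5: 2  3  0  1  2
2  1  2  0  1
3  2  0  0  2
0  0  3  0  1
step 6: 2  3  0  1  2
3  1  2  0  1
3  2  0  0  2
0  0  3  0  1
step 7: 3  3  0  1  2
1  2  2  0  1
0  3  0  0  2
1  0  3  0  1
step 8: 3  3  0  1  2
2  2  2  0  1
0  3  0  0  2
1  0  3  0  1
step 9: 3  3  0  1  2
3  2  2  0  1
0  3  0  0  2
1  0  3  0  1
step 10: 1  1  1  1  2
2  1  3  0  1
2  0  1  0  2
1  1  3  0  1
step 11: 1  1  1  1  2
3  1  3  0  1
2  0  1  0  2
1  1  3  0  1
step 12: 2  1  1  1  2
0  2  3  0  1
3  0  1  0  2
1  1  3  0  1
step 13: 2  1  1  1  2
1  2  3  0  1
3  0  1  0  2
1  1  3  0  1
step 14: 2  1  1  1  2
2  2  3  0  1
3  0  1  0  2
1  1  3  0  1
step 15: 2  1  1  1  2
3  2  3  0  1
3  0  1  0  2
1  1  3  0  1
step 16: 3  1  1  1  2
1  3  3  0  1
0  1  1  0  2
2  1  3  0  1
step 17: 3  1  1  1  2
2  3  3  0  1
0  1  1  0  2
2  1  3  0  1

1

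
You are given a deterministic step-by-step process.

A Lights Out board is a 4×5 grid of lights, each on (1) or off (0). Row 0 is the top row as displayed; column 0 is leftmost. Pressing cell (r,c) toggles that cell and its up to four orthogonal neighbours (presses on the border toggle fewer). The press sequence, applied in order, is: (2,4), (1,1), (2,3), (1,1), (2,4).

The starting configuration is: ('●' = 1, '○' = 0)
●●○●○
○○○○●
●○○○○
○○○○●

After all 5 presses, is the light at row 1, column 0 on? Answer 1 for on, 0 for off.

t=0: ●●○●○
○○○○●
●○○○○
○○○○●
t=1: ●●○●○
○○○○○
●○○●●
○○○○○
t=2: ●○○●○
●●●○○
●●○●●
○○○○○
t=3: ●○○●○
●●●●○
●●●○○
○○○●○
t=4: ●●○●○
○○○●○
●○●○○
○○○●○
t=5: ●●○●○
○○○●●
●○●●●
○○○●●

0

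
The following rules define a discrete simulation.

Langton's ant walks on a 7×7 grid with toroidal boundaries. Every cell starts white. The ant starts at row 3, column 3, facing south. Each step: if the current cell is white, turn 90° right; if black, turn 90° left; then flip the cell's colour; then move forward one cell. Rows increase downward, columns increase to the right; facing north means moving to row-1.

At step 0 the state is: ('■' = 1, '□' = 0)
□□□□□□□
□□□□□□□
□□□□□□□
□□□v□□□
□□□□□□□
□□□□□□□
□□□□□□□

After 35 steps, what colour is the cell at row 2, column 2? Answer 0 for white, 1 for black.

1

gen 0: □□□□□□□
□□□□□□□
□□□□□□□
□□□v□□□
□□□□□□□
□□□□□□□
□□□□□□□
gen 1: □□□□□□□
□□□□□□□
□□□□□□□
□□<■□□□
□□□□□□□
□□□□□□□
□□□□□□□
gen 2: □□□□□□□
□□□□□□□
□□^□□□□
□□■■□□□
□□□□□□□
□□□□□□□
□□□□□□□
gen 3: □□□□□□□
□□□□□□□
□□■>□□□
□□■■□□□
□□□□□□□
□□□□□□□
□□□□□□□
gen 4: □□□□□□□
□□□□□□□
□□■■□□□
□□■v□□□
□□□□□□□
□□□□□□□
□□□□□□□
gen 5: □□□□□□□
□□□□□□□
□□■■□□□
□□■□>□□
□□□□□□□
□□□□□□□
□□□□□□□
gen 6: □□□□□□□
□□□□□□□
□□■■□□□
□□■□■□□
□□□□v□□
□□□□□□□
□□□□□□□
gen 7: □□□□□□□
□□□□□□□
□□■■□□□
□□■□■□□
□□□<■□□
□□□□□□□
□□□□□□□
gen 8: □□□□□□□
□□□□□□□
□□■■□□□
□□■^■□□
□□□■■□□
□□□□□□□
□□□□□□□
gen 9: □□□□□□□
□□□□□□□
□□■■□□□
□□■■>□□
□□□■■□□
□□□□□□□
□□□□□□□
gen 10: □□□□□□□
□□□□□□□
□□■■^□□
□□■■□□□
□□□■■□□
□□□□□□□
□□□□□□□
gen 11: □□□□□□□
□□□□□□□
□□■■■>□
□□■■□□□
□□□■■□□
□□□□□□□
□□□□□□□
gen 12: □□□□□□□
□□□□□□□
□□■■■■□
□□■■□v□
□□□■■□□
□□□□□□□
□□□□□□□
gen 13: □□□□□□□
□□□□□□□
□□■■■■□
□□■■<■□
□□□■■□□
□□□□□□□
□□□□□□□
gen 14: □□□□□□□
□□□□□□□
□□■■^■□
□□■■■■□
□□□■■□□
□□□□□□□
□□□□□□□
gen 15: □□□□□□□
□□□□□□□
□□■<□■□
□□■■■■□
□□□■■□□
□□□□□□□
□□□□□□□
gen 16: □□□□□□□
□□□□□□□
□□■□□■□
□□■v■■□
□□□■■□□
□□□□□□□
□□□□□□□
gen 17: □□□□□□□
□□□□□□□
□□■□□■□
□□■□>■□
□□□■■□□
□□□□□□□
□□□□□□□
gen 18: □□□□□□□
□□□□□□□
□□■□^■□
□□■□□■□
□□□■■□□
□□□□□□□
□□□□□□□
gen 19: □□□□□□□
□□□□□□□
□□■□■>□
□□■□□■□
□□□■■□□
□□□□□□□
□□□□□□□
gen 20: □□□□□□□
□□□□□^□
□□■□■□□
□□■□□■□
□□□■■□□
□□□□□□□
□□□□□□□
gen 21: □□□□□□□
□□□□□■>
□□■□■□□
□□■□□■□
□□□■■□□
□□□□□□□
□□□□□□□
gen 22: □□□□□□□
□□□□□■■
□□■□■□v
□□■□□■□
□□□■■□□
□□□□□□□
□□□□□□□
gen 23: □□□□□□□
□□□□□■■
□□■□■<■
□□■□□■□
□□□■■□□
□□□□□□□
□□□□□□□
gen 24: □□□□□□□
□□□□□^■
□□■□■■■
□□■□□■□
□□□■■□□
□□□□□□□
□□□□□□□
gen 25: □□□□□□□
□□□□<□■
□□■□■■■
□□■□□■□
□□□■■□□
□□□□□□□
□□□□□□□
gen 26: □□□□^□□
□□□□■□■
□□■□■■■
□□■□□■□
□□□■■□□
□□□□□□□
□□□□□□□
gen 27: □□□□■>□
□□□□■□■
□□■□■■■
□□■□□■□
□□□■■□□
□□□□□□□
□□□□□□□
gen 28: □□□□■■□
□□□□■v■
□□■□■■■
□□■□□■□
□□□■■□□
□□□□□□□
□□□□□□□
gen 29: □□□□■■□
□□□□<■■
□□■□■■■
□□■□□■□
□□□■■□□
□□□□□□□
□□□□□□□
gen 30: □□□□■■□
□□□□□■■
□□■□v■■
□□■□□■□
□□□■■□□
□□□□□□□
□□□□□□□
gen 31: □□□□■■□
□□□□□■■
□□■□□>■
□□■□□■□
□□□■■□□
□□□□□□□
□□□□□□□
gen 32: □□□□■■□
□□□□□^■
□□■□□□■
□□■□□■□
□□□■■□□
□□□□□□□
□□□□□□□
gen 33: □□□□■■□
□□□□<□■
□□■□□□■
□□■□□■□
□□□■■□□
□□□□□□□
□□□□□□□
gen 34: □□□□^■□
□□□□■□■
□□■□□□■
□□■□□■□
□□□■■□□
□□□□□□□
□□□□□□□
gen 35: □□□<□■□
□□□□■□■
□□■□□□■
□□■□□■□
□□□■■□□
□□□□□□□
□□□□□□□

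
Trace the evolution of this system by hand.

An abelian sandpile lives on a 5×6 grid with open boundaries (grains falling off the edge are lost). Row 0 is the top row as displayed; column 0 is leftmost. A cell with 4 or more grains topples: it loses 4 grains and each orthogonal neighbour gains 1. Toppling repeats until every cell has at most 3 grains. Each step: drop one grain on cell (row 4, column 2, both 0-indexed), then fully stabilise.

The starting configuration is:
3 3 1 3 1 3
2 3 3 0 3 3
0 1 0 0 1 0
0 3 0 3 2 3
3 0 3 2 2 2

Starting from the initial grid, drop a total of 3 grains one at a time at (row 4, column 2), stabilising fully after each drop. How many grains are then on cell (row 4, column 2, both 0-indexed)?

t=0: 3 3 1 3 1 3
2 3 3 0 3 3
0 1 0 0 1 0
0 3 0 3 2 3
3 0 3 2 2 2
t=1: 3 3 1 3 1 3
2 3 3 0 3 3
0 1 0 0 1 0
0 3 1 3 2 3
3 1 0 3 2 2
t=2: 3 3 1 3 1 3
2 3 3 0 3 3
0 1 0 0 1 0
0 3 1 3 2 3
3 1 1 3 2 2
t=3: 3 3 1 3 1 3
2 3 3 0 3 3
0 1 0 0 1 0
0 3 1 3 2 3
3 1 2 3 2 2

2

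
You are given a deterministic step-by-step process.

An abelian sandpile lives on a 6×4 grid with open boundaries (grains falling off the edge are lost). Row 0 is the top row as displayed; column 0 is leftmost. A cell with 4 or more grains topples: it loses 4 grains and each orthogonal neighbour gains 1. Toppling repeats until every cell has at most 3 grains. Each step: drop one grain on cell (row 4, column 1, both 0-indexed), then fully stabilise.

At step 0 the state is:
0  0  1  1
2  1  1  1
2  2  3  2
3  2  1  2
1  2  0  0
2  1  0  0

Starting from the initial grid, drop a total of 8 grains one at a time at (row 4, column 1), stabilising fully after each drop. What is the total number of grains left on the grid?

[0] 0  0  1  1
2  1  1  1
2  2  3  2
3  2  1  2
1  2  0  0
2  1  0  0
[1] 0  0  1  1
2  1  1  1
2  2  3  2
3  2  1  2
1  3  0  0
2  1  0  0
[2] 0  0  1  1
2  1  1  1
2  2  3  2
3  3  1  2
2  0  1  0
2  2  0  0
[3] 0  0  1  1
2  1  1  1
2  2  3  2
3  3  1  2
2  1  1  0
2  2  0  0
[4] 0  0  1  1
2  1  1  1
2  2  3  2
3  3  1  2
2  2  1  0
2  2  0  0
[5] 0  0  1  1
2  1  1  1
2  2  3  2
3  3  1  2
2  3  1  0
2  2  0  0
[6] 0  0  1  1
2  1  1  1
3  3  3  2
1  1  2  2
0  2  2  0
3  3  0  0
[7] 0  0  1  1
2  1  1  1
3  3  3  2
1  1  2  2
0  3  2  0
3  3  0  0
[8] 0  0  1  1
2  1  1  1
3  3  3  2
1  2  2  2
2  1  3  0
0  1  1  0

33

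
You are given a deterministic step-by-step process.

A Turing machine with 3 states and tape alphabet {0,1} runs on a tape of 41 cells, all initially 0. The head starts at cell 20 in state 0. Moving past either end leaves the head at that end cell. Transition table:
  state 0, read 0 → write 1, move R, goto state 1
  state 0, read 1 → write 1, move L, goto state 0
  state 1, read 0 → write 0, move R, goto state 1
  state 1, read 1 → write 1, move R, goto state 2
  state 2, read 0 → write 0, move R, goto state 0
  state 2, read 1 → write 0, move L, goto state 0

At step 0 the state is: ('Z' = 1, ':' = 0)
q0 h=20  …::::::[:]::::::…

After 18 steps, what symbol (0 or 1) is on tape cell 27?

0

gen 0: q0 h=20  …::::::[:]::::::…
gen 1: q1 h=21  …:::::Z[:]::::::…
gen 2: q1 h=22  …::::Z:[:]::::::…
gen 3: q1 h=23  …:::Z::[:]::::::…
gen 4: q1 h=24  …::Z:::[:]::::::…
gen 5: q1 h=25  …:Z::::[:]::::::…
gen 6: q1 h=26  …Z:::::[:]::::::…
gen 7: q1 h=27  …::::::[:]::::::…
gen 8: q1 h=28  …::::::[:]::::::…
gen 9: q1 h=29  …::::::[:]::::::…
gen 10: q1 h=30  …::::::[:]::::::…
gen 11: q1 h=31  …::::::[:]::::::…
gen 12: q1 h=32  …::::::[:]::::::…
gen 13: q1 h=33  …::::::[:]::::::…
gen 14: q1 h=34  …::::::[:]::::::|
gen 15: q1 h=35  …::::::[:]:::::|
gen 16: q1 h=36  …::::::[:]::::|
gen 17: q1 h=37  …::::::[:]:::|
gen 18: q1 h=38  …::::::[:]::|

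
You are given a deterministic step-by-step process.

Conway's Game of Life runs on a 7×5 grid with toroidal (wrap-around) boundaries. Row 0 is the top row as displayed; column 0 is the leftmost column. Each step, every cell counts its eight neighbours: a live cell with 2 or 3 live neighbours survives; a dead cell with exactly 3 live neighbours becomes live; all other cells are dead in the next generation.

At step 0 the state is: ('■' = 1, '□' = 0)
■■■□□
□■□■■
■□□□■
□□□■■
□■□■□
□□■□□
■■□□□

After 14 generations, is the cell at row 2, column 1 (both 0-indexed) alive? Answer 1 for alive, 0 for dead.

1

step 0: ■■■□□
□■□■■
■□□□■
□□□■■
□■□■□
□□■□□
■■□□□
step 1: □□□■□
□□□■□
□□■□□
□□■■□
□□□■■
■□■□□
■□□□□
step 2: □□□□■
□□■■□
□□■□□
□□■□■
□■□□■
■■□■□
□■□□■
step 3: ■□■□■
□□■■□
□■■□□
■■■□□
□■□□■
□■□■□
□■■■■
step 4: ■□□□□
■□□□■
■□□□□
□□□■□
□□□■■
□■□□□
□□□□□
step 5: ■□□□■
■■□□■
■□□□□
□□□■□
□□■■■
□□□□□
□□□□□
step 6: □■□□■
□■□□□
■■□□□
□□■■□
□□■■■
□□□■□
□□□□□
step 7: ■□□□□
□■■□□
■■□□□
■□□□□
□□□□■
□□■■■
□□□□□
step 8: □■□□□
□□■□□
■□■□□
■■□□■
■□□□■
□□□■■
□□□■■
step 9: □□■■□
□□■□□
■□■■■
□□□■□
□■□□□
□□□□□
■□■■■
step 10: □□□□□
□□□□□
□■■□■
■■□■□
□□□□□
■■■■■
□■■□■
step 11: □□□□□
□□□□□
□■■■■
■■□■■
□□□□□
□□□□■
□□□□■
step 12: □□□□□
□□■■□
□■□□□
□■□□□
□□□■□
□□□□□
□□□□□
step 13: □□□□□
□□■□□
□■□□□
□□■□□
□□□□□
□□□□□
□□□□□
step 14: □□□□□
□□□□□
□■■□□
□□□□□
□□□□□
□□□□□
□□□□□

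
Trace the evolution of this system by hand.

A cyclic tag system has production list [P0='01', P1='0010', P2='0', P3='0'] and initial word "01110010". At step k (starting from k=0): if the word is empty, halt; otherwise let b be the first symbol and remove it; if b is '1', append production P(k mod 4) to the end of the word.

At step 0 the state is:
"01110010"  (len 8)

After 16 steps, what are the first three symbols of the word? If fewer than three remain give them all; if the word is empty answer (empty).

(empty)

0) "01110010"  (len 8)
1) "1110010"  (len 7)
2) "1100100010"  (len 10)
3) "1001000100"  (len 10)
4) "0010001000"  (len 10)
5) "010001000"  (len 9)
6) "10001000"  (len 8)
7) "00010000"  (len 8)
8) "0010000"  (len 7)
9) "010000"  (len 6)
10) "10000"  (len 5)
11) "00000"  (len 5)
12) "0000"  (len 4)
13) "000"  (len 3)
14) "00"  (len 2)
15) "0"  (len 1)
16) (halted — word empty)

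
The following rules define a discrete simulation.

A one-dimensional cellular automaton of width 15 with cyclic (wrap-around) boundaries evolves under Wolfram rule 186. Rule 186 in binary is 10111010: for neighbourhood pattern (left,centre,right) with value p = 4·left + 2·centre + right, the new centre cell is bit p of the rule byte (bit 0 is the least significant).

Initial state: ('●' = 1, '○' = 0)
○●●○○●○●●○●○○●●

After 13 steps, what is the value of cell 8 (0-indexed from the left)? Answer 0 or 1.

0

gen 0: ○●●○○●○●●○●○○●●
gen 1: ●●○●●○●●○●○●●●○
gen 2: ●○●●○●●○●○●●●○●
gen 3: ○●●○●●○●○●●●○●●
gen 4: ●●○●●○●○●●●○●●○
gen 5: ●○●●○●○●●●○●●○●
gen 6: ○●●○●○●●●○●●○●●
gen 7: ●●○●○●●●○●●○●●○
gen 8: ●○●○●●●○●●○●●○●
gen 9: ○●○●●●○●●○●●○●●
gen 10: ●○●●●○●●○●●○●●○
gen 11: ○●●●○●●○●●○●●○●
gen 12: ●●●○●●○●●○●●○●○
gen 13: ●●○●●○●●○●●○●○●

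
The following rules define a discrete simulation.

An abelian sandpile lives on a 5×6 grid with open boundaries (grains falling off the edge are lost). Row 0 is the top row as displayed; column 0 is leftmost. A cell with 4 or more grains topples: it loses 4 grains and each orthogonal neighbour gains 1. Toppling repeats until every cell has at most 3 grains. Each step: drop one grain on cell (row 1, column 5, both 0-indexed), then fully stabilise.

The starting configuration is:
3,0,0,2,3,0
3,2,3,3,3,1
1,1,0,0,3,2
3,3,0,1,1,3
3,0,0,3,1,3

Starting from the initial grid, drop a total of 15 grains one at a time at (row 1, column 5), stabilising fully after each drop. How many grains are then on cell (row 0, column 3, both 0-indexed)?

0

step 0: 3,0,0,2,3,0
3,2,3,3,3,1
1,1,0,0,3,2
3,3,0,1,1,3
3,0,0,3,1,3
step 1: 3,0,0,2,3,0
3,2,3,3,3,2
1,1,0,0,3,2
3,3,0,1,1,3
3,0,0,3,1,3
step 2: 3,0,0,2,3,0
3,2,3,3,3,3
1,1,0,0,3,2
3,3,0,1,1,3
3,0,0,3,1,3
step 3: 3,0,2,0,1,2
3,3,0,2,3,2
1,1,1,2,1,1
3,3,0,1,3,1
3,0,0,3,2,0
step 4: 3,0,2,0,1,2
3,3,0,2,3,3
1,1,1,2,1,1
3,3,0,1,3,1
3,0,0,3,2,0
step 5: 3,0,2,0,2,3
3,3,0,3,0,1
1,1,1,2,2,2
3,3,0,1,3,1
3,0,0,3,2,0
step 6: 3,0,2,0,2,3
3,3,0,3,0,2
1,1,1,2,2,2
3,3,0,1,3,1
3,0,0,3,2,0
step 7: 3,0,2,0,2,3
3,3,0,3,0,3
1,1,1,2,2,2
3,3,0,1,3,1
3,0,0,3,2,0
step 8: 3,0,2,0,3,0
3,3,0,3,1,1
1,1,1,2,2,3
3,3,0,1,3,1
3,0,0,3,2,0
step 9: 3,0,2,0,3,0
3,3,0,3,1,2
1,1,1,2,2,3
3,3,0,1,3,1
3,0,0,3,2,0
step 10: 3,0,2,0,3,0
3,3,0,3,1,3
1,1,1,2,2,3
3,3,0,1,3,1
3,0,0,3,2,0
step 11: 3,0,2,0,3,1
3,3,0,3,2,1
1,1,1,2,3,0
3,3,0,1,3,2
3,0,0,3,2,0
step 12: 3,0,2,0,3,1
3,3,0,3,2,2
1,1,1,2,3,0
3,3,0,1,3,2
3,0,0,3,2,0
step 13: 3,0,2,0,3,1
3,3,0,3,2,3
1,1,1,2,3,0
3,3,0,1,3,2
3,0,0,3,2,0
step 14: 3,0,2,0,3,2
3,3,0,3,3,0
1,1,1,2,3,1
3,3,0,1,3,2
3,0,0,3,2,0
step 15: 3,0,2,0,3,2
3,3,0,3,3,1
1,1,1,2,3,1
3,3,0,1,3,2
3,0,0,3,2,0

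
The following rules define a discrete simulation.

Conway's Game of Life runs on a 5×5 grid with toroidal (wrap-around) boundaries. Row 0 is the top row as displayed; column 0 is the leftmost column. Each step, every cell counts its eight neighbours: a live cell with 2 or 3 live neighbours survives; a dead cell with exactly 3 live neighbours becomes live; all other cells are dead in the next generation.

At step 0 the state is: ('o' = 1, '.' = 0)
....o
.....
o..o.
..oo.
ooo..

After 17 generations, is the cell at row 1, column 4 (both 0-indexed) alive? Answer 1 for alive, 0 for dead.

1

k=0  ....o
.....
o..o.
..oo.
ooo..
k=1  oo...
....o
..ooo
o..o.
ooo.o
k=2  ..oo.
.oo.o
o.o..
.....
..oo.
k=3  ....o
o...o
o.oo.
.ooo.
..oo.
k=4  o...o
oo...
o....
.....
.o..o
k=5  ....o
.o...
oo...
o....
....o
k=6  o....
.o...
oo...
oo..o
o...o
k=7  oo..o
.o...
..o.o
.....
.....
k=8  oo...
.oooo
.....
.....
o....
k=9  ...o.
.oooo
..oo.
.....
oo...
k=10  ...o.
.o..o
.o..o
.oo..
.....
k=11  .....
..ooo
.o.o.
ooo..
..o..
k=12  ..o..
..ooo
.....
o..o.
..o..
k=13  .oo..
..oo.
..o..
.....
.ooo.
k=14  .....
...o.
..oo.
.o.o.
.o.o.
k=15  ..o..
..oo.
...oo
.o.oo
.....
k=16  ..oo.
..o.o
o....
o.ooo
..oo.
k=17  .o..o
.oo.o
o.o..
o.o..
.....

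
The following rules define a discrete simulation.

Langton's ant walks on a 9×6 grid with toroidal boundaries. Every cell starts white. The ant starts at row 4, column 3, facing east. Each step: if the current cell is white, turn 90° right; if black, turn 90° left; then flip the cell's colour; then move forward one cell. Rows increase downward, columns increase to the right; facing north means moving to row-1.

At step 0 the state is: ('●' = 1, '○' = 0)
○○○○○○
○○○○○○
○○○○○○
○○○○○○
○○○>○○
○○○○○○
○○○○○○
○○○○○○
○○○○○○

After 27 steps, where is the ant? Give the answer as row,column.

[0] ○○○○○○
○○○○○○
○○○○○○
○○○○○○
○○○>○○
○○○○○○
○○○○○○
○○○○○○
○○○○○○
[1] ○○○○○○
○○○○○○
○○○○○○
○○○○○○
○○○●○○
○○○v○○
○○○○○○
○○○○○○
○○○○○○
[2] ○○○○○○
○○○○○○
○○○○○○
○○○○○○
○○○●○○
○○<●○○
○○○○○○
○○○○○○
○○○○○○
[3] ○○○○○○
○○○○○○
○○○○○○
○○○○○○
○○^●○○
○○●●○○
○○○○○○
○○○○○○
○○○○○○
[4] ○○○○○○
○○○○○○
○○○○○○
○○○○○○
○○●>○○
○○●●○○
○○○○○○
○○○○○○
○○○○○○
[5] ○○○○○○
○○○○○○
○○○○○○
○○○^○○
○○●○○○
○○●●○○
○○○○○○
○○○○○○
○○○○○○
[6] ○○○○○○
○○○○○○
○○○○○○
○○○●>○
○○●○○○
○○●●○○
○○○○○○
○○○○○○
○○○○○○
[7] ○○○○○○
○○○○○○
○○○○○○
○○○●●○
○○●○v○
○○●●○○
○○○○○○
○○○○○○
○○○○○○
[8] ○○○○○○
○○○○○○
○○○○○○
○○○●●○
○○●<●○
○○●●○○
○○○○○○
○○○○○○
○○○○○○
[9] ○○○○○○
○○○○○○
○○○○○○
○○○^●○
○○●●●○
○○●●○○
○○○○○○
○○○○○○
○○○○○○
[10] ○○○○○○
○○○○○○
○○○○○○
○○<○●○
○○●●●○
○○●●○○
○○○○○○
○○○○○○
○○○○○○
[11] ○○○○○○
○○○○○○
○○^○○○
○○●○●○
○○●●●○
○○●●○○
○○○○○○
○○○○○○
○○○○○○
[12] ○○○○○○
○○○○○○
○○●>○○
○○●○●○
○○●●●○
○○●●○○
○○○○○○
○○○○○○
○○○○○○
[13] ○○○○○○
○○○○○○
○○●●○○
○○●v●○
○○●●●○
○○●●○○
○○○○○○
○○○○○○
○○○○○○
[14] ○○○○○○
○○○○○○
○○●●○○
○○<●●○
○○●●●○
○○●●○○
○○○○○○
○○○○○○
○○○○○○
[15] ○○○○○○
○○○○○○
○○●●○○
○○○●●○
○○v●●○
○○●●○○
○○○○○○
○○○○○○
○○○○○○
[16] ○○○○○○
○○○○○○
○○●●○○
○○○●●○
○○○>●○
○○●●○○
○○○○○○
○○○○○○
○○○○○○
[17] ○○○○○○
○○○○○○
○○●●○○
○○○^●○
○○○○●○
○○●●○○
○○○○○○
○○○○○○
○○○○○○
[18] ○○○○○○
○○○○○○
○○●●○○
○○<○●○
○○○○●○
○○●●○○
○○○○○○
○○○○○○
○○○○○○
[19] ○○○○○○
○○○○○○
○○^●○○
○○●○●○
○○○○●○
○○●●○○
○○○○○○
○○○○○○
○○○○○○
[20] ○○○○○○
○○○○○○
○<○●○○
○○●○●○
○○○○●○
○○●●○○
○○○○○○
○○○○○○
○○○○○○
[21] ○○○○○○
○^○○○○
○●○●○○
○○●○●○
○○○○●○
○○●●○○
○○○○○○
○○○○○○
○○○○○○
[22] ○○○○○○
○●>○○○
○●○●○○
○○●○●○
○○○○●○
○○●●○○
○○○○○○
○○○○○○
○○○○○○
[23] ○○○○○○
○●●○○○
○●v●○○
○○●○●○
○○○○●○
○○●●○○
○○○○○○
○○○○○○
○○○○○○
[24] ○○○○○○
○●●○○○
○<●●○○
○○●○●○
○○○○●○
○○●●○○
○○○○○○
○○○○○○
○○○○○○
[25] ○○○○○○
○●●○○○
○○●●○○
○v●○●○
○○○○●○
○○●●○○
○○○○○○
○○○○○○
○○○○○○
[26] ○○○○○○
○●●○○○
○○●●○○
<●●○●○
○○○○●○
○○●●○○
○○○○○○
○○○○○○
○○○○○○
[27] ○○○○○○
○●●○○○
^○●●○○
●●●○●○
○○○○●○
○○●●○○
○○○○○○
○○○○○○
○○○○○○

2,0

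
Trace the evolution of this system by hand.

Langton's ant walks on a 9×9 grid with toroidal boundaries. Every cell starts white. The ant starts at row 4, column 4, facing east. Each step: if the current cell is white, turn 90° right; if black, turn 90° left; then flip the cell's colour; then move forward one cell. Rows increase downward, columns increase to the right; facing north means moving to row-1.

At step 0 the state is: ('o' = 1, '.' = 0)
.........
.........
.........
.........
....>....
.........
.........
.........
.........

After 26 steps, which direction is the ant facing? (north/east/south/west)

west

0) .........
.........
.........
.........
....>....
.........
.........
.........
.........
1) .........
.........
.........
.........
....o....
....v....
.........
.........
.........
2) .........
.........
.........
.........
....o....
...<o....
.........
.........
.........
3) .........
.........
.........
.........
...^o....
...oo....
.........
.........
.........
4) .........
.........
.........
.........
...o>....
...oo....
.........
.........
.........
5) .........
.........
.........
....^....
...o.....
...oo....
.........
.........
.........
6) .........
.........
.........
....o>...
...o.....
...oo....
.........
.........
.........
7) .........
.........
.........
....oo...
...o.v...
...oo....
.........
.........
.........
8) .........
.........
.........
....oo...
...o<o...
...oo....
.........
.........
.........
9) .........
.........
.........
....^o...
...ooo...
...oo....
.........
.........
.........
10) .........
.........
.........
...<.o...
...ooo...
...oo....
.........
.........
.........
11) .........
.........
...^.....
...o.o...
...ooo...
...oo....
.........
.........
.........
12) .........
.........
...o>....
...o.o...
...ooo...
...oo....
.........
.........
.........
13) .........
.........
...oo....
...ovo...
...ooo...
...oo....
.........
.........
.........
14) .........
.........
...oo....
...<oo...
...ooo...
...oo....
.........
.........
.........
15) .........
.........
...oo....
....oo...
...voo...
...oo....
.........
.........
.........
16) .........
.........
...oo....
....oo...
....>o...
...oo....
.........
.........
.........
17) .........
.........
...oo....
....^o...
.....o...
...oo....
.........
.........
.........
18) .........
.........
...oo....
...<.o...
.....o...
...oo....
.........
.........
.........
19) .........
.........
...^o....
...o.o...
.....o...
...oo....
.........
.........
.........
20) .........
.........
..<.o....
...o.o...
.....o...
...oo....
.........
.........
.........
21) .........
..^......
..o.o....
...o.o...
.....o...
...oo....
.........
.........
.........
22) .........
..o>.....
..o.o....
...o.o...
.....o...
...oo....
.........
.........
.........
23) .........
..oo.....
..ovo....
...o.o...
.....o...
...oo....
.........
.........
.........
24) .........
..oo.....
..<oo....
...o.o...
.....o...
...oo....
.........
.........
.........
25) .........
..oo.....
...oo....
..vo.o...
.....o...
...oo....
.........
.........
.........
26) .........
..oo.....
...oo....
.<oo.o...
.....o...
...oo....
.........
.........
.........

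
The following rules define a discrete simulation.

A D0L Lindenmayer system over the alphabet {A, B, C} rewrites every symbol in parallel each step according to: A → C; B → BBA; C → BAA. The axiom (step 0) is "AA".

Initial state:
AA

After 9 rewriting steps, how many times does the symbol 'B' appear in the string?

t=0: AA
t=1: CC
t=2: BAABAA
t=3: BBACCBBACC
t=4: BBABBACBAABAABBABBACBAABAA
t=5: BBABBACBBABBACBAABBACCBBACCBBABBACBBABBACBAABBACCBBACC
t=6: BBABBACBBABBACBAABBABBACBBABBACBAABBACCBBABBACBAABAABBABBA…BBABBACBAABBABBACBBABBACBAABBACCBBABBACBAABAABBABBACBAABAA  (len 130)
t=7: BBABBACBBABBACBAABBABBACBBABBACBAABBACCBBABBACBBABBACBAABB…ABAABBABBACBBABBACBAABBACCBBACCBBABBACBBABBACBAABBACCBBACC  (len 290)
t=8: BBABBACBBABBACBAABBABBACBBABBACBAABBACCBBABBACBBABBACBAABB…BBABBACBAABBABBACBBABBACBAABBACCBBABBACBAABAABBABBACBAABAA  (len 678)
t=9: BBABBACBBABBACBAABBABBACBBABBACBAABBACCBBABBACBBABBACBAABB…ABAABBABBACBBABBACBAABBACCBBACCBBABBACBBABBACBAABBACCBBACC  (len 1546)

772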